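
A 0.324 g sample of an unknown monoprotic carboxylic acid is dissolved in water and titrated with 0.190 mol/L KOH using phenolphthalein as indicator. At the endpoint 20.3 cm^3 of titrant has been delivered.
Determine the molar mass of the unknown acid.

n(KOH) = 0.0203 L × 0.190 mol/L = 3.86 × 10^-3 mol
n(HA) = 3.86 × 10^-3 mol (1:1 ratio)
M = m / n = 0.324 g / 3.86 × 10^-3 mol = 84.0 g/mol

84.0 g/mol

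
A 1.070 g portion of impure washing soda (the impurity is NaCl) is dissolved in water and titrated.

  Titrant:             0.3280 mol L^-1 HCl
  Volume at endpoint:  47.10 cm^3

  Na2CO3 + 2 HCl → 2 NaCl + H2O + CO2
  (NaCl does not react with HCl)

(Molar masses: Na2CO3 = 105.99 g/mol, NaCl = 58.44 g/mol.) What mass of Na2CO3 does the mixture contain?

n(HCl) = 0.04710 × 0.3280 = 0.01545 mol
Let x = n(Na2CO3), y = n(NaCl).
Titrant: 2x = 0.01545;  mass: 105.99x + 58.44y = 1.070
Solving, x = 7.724 × 10^-3 mol, y = 4.300 × 10^-3 mol
mass of Na2CO3 = 7.724 × 10^-3 × 105.99 = 0.8187 g

0.8187 g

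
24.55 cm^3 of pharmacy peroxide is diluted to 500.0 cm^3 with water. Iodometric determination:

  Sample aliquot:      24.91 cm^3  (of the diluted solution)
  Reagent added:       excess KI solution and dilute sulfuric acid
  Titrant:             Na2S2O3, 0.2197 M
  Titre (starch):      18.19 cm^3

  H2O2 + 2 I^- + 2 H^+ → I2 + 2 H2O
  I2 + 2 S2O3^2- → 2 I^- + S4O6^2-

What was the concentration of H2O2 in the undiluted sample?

n(S2O3^2-) = 0.01819 × 0.2197 = 3.996 × 10^-3 mol
n(I2) = n(S2O3^2-)/2 = 1.998 × 10^-3 mol
n(H2O2) in the aliquot = 1.998 × 10^-3 mol (1:1 ratio)
[H2O2]_dilute = 1.998 × 10^-3 / 0.02491 = 0.08022 mol/L
[H2O2]_original = 0.08022 × 500.0/24.55 = 1.634 mol/L

1.634 M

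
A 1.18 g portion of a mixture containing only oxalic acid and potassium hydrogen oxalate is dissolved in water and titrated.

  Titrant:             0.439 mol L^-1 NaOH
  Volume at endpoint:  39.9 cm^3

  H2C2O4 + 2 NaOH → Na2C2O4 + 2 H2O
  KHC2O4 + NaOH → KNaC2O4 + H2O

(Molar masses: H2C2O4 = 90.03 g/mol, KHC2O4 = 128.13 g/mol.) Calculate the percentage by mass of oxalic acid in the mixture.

48.9 %

n(NaOH) = 0.0399 × 0.439 = 0.0175 mol
Let x = n(H2C2O4), y = n(KHC2O4).
Titrant: 2x + 1y = 0.0175;  mass: 90.03x + 128.13y = 1.18
Solving, x = 6.40 × 10^-3 mol, y = 4.71 × 10^-3 mol
mass of H2C2O4 = 6.40 × 10^-3 × 90.03 = 0.576 g
% H2C2O4 = 0.576 / 1.18 × 100 = 48.9 %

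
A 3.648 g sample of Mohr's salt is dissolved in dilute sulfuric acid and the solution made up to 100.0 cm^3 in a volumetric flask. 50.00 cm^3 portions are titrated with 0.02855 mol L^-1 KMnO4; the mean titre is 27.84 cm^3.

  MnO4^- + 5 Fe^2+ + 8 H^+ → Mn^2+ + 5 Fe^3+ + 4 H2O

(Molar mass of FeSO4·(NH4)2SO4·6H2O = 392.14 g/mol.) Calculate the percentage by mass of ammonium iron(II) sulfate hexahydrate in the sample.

85.44 %

n(KMnO4) per titration = 0.02784 × 0.02855 = 7.948 × 10^-4 mol
From the 5:1 ratio, n(FeSO4·(NH4)2SO4·6H2O) in each aliquot = 5/1 × 7.948 × 10^-4 = 3.974 × 10^-3 mol
n(FeSO4·(NH4)2SO4·6H2O) in the whole flask = 3.974 × 10^-3 × 100.0/50.00 = 7.948 × 10^-3 mol
mass of FeSO4·(NH4)2SO4·6H2O = 7.948 × 10^-3 × 392.14 = 3.117 g
% FeSO4·(NH4)2SO4·6H2O = 3.117 / 3.648 × 100 = 85.44 %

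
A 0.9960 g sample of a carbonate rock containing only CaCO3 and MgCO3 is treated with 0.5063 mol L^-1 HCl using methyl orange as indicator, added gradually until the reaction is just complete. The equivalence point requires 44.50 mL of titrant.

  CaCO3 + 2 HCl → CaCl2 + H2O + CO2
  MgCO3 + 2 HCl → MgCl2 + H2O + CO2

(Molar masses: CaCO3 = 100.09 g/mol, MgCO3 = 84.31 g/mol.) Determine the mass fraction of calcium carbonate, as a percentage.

29.44 %

n(HCl) = 0.04450 × 0.5063 = 0.02253 mol
Let x = n(CaCO3), y = n(MgCO3).
Titrant: 2x + 2y = 0.02253;  mass: 100.09x + 84.31y = 0.9960
Solving, x = 2.930 × 10^-3 mol, y = 8.335 × 10^-3 mol
mass of CaCO3 = 2.930 × 10^-3 × 100.09 = 0.2932 g
% CaCO3 = 0.2932 / 0.9960 × 100 = 29.44 %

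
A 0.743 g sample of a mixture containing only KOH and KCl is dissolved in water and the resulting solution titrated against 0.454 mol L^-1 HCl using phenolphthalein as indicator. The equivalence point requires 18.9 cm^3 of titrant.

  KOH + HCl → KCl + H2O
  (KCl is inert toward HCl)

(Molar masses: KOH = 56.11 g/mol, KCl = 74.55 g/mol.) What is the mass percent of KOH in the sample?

n(HCl) = 0.0189 × 0.454 = 8.58 × 10^-3 mol
Let x = n(KOH), y = n(KCl).
Titrant: 1x = 8.58 × 10^-3;  mass: 56.11x + 74.55y = 0.743
Solving, x = 8.58 × 10^-3 mol, y = 3.51 × 10^-3 mol
mass of KOH = 8.58 × 10^-3 × 56.11 = 0.481 g
% KOH = 0.481 / 0.743 × 100 = 64.8 %

64.8 %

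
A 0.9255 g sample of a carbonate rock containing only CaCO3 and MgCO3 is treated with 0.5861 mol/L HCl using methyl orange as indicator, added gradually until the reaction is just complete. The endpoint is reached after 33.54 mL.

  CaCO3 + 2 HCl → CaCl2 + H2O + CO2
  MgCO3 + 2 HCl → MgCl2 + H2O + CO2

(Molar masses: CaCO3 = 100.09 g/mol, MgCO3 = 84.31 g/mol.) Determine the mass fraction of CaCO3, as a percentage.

66.36 %

n(HCl) = 0.03354 × 0.5861 = 0.01966 mol
Let x = n(CaCO3), y = n(MgCO3).
Titrant: 2x + 2y = 0.01966;  mass: 100.09x + 84.31y = 0.9255
Solving, x = 6.136 × 10^-3 mol, y = 3.693 × 10^-3 mol
mass of CaCO3 = 6.136 × 10^-3 × 100.09 = 0.6141 g
% CaCO3 = 0.6141 / 0.9255 × 100 = 66.36 %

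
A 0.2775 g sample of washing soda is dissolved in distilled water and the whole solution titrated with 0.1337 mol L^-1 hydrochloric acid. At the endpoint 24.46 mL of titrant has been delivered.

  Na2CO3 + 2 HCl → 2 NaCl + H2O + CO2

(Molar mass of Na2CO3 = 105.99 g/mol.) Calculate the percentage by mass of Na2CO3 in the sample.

62.45 %

n(HCl) = 0.02446 L × 0.1337 mol/L = 3.270 × 10^-3 mol
From the 1:2 ratio, n(Na2CO3) = 1/2 × 3.270 × 10^-3 = 1.635 × 10^-3 mol
mass of Na2CO3 = 1.635 × 10^-3 × 105.99 g/mol = 0.1733 g
% Na2CO3 = 0.1733 / 0.2775 × 100 = 62.45 %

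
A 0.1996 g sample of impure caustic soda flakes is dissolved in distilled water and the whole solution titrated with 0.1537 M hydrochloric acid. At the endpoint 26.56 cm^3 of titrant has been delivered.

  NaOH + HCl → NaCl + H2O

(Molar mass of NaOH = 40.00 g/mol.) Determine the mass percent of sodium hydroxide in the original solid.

81.81 %

n(HCl) = 0.02656 L × 0.1537 mol/L = 4.082 × 10^-3 mol
n(NaOH) = 4.082 × 10^-3 mol (1:1 ratio)
mass of NaOH = 4.082 × 10^-3 × 40.00 g/mol = 0.1633 g
% NaOH = 0.1633 / 0.1996 × 100 = 81.81 %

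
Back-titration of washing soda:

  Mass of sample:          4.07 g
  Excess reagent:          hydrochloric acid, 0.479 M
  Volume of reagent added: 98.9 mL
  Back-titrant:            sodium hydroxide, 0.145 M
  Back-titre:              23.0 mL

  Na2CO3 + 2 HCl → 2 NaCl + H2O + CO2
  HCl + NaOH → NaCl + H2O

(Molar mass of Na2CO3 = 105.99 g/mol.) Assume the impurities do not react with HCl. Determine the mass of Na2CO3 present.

n(HCl) added = 0.0989 × 0.479 = 0.0474 mol
n(NaOH) used in back-titration = 0.0230 × 0.145 = 3.33 × 10^-3 mol
n(HCl) left over = 3.33 × 10^-3 mol (1:1 ratio)
n(HCl) consumed by analyte = 0.0474 − 3.33 × 10^-3 = 0.0440 mol
From the 1:2 ratio, n(Na2CO3) = 1/2 × 0.0440 = 0.0220 mol
mass of Na2CO3 = 0.0220 × 105.99 = 2.33 g

2.33 g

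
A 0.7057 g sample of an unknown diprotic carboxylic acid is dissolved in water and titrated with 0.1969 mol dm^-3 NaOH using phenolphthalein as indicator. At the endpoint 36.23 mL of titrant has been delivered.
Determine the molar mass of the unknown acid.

197.9 g/mol

n(NaOH) = 0.03623 L × 0.1969 mol/L = 7.134 × 10^-3 mol
From the 1:2 ratio, n(H2A) = 1/2 × 7.134 × 10^-3 = 3.567 × 10^-3 mol
M = m / n = 0.7057 g / 3.567 × 10^-3 mol = 197.9 g/mol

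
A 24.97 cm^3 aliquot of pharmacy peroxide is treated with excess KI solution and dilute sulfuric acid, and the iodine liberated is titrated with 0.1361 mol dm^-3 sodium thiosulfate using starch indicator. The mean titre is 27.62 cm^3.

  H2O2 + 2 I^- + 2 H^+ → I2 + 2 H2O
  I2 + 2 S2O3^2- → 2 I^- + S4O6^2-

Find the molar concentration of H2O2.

0.07527 mol/L

n(S2O3^2-) = 0.02762 × 0.1361 = 3.759 × 10^-3 mol
n(I2) = n(S2O3^2-)/2 = 1.880 × 10^-3 mol
n(H2O2) in the aliquot = 1.880 × 10^-3 mol (1:1 ratio)
[H2O2] = 1.880 × 10^-3 / 0.02497 = 0.07527 mol/L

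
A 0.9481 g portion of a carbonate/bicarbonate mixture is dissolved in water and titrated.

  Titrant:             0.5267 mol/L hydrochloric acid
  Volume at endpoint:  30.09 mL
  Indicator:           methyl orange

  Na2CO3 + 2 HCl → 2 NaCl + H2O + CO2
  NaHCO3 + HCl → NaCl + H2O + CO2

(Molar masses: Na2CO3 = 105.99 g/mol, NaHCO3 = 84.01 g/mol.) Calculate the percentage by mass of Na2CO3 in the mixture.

n(HCl) = 0.03009 × 0.5267 = 0.01585 mol
Let x = n(Na2CO3), y = n(NaHCO3).
Titrant: 2x + 1y = 0.01585;  mass: 105.99x + 84.01y = 0.9481
Solving, x = 6.180 × 10^-3 mol, y = 3.489 × 10^-3 mol
mass of Na2CO3 = 6.180 × 10^-3 × 105.99 = 0.6550 g
% Na2CO3 = 0.6550 / 0.9481 × 100 = 69.08 %

69.08 %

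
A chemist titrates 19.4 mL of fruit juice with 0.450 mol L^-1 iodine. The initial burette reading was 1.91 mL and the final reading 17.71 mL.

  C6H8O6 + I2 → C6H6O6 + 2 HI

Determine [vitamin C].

n(I2) = 0.0158 L × 0.450 mol/L = 7.11 × 10^-3 mol
n(C6H8O6) = 7.11 × 10^-3 mol (1:1 mole ratio)
[C6H8O6] = 7.11 × 10^-3 mol / 0.0194 L = 0.366 mol/L

0.366 mol/L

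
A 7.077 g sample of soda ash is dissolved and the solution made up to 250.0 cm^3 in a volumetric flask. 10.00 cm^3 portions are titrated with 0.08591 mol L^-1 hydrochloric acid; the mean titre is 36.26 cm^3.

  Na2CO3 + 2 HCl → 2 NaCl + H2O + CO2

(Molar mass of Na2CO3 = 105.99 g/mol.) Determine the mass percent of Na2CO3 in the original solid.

58.32 %

n(HCl) per titration = 0.03626 × 0.08591 = 3.115 × 10^-3 mol
From the 1:2 ratio, n(Na2CO3) in each aliquot = 1/2 × 3.115 × 10^-3 = 1.558 × 10^-3 mol
n(Na2CO3) in the whole flask = 1.558 × 10^-3 × 250.0/10.00 = 0.03894 mol
mass of Na2CO3 = 0.03894 × 105.99 = 4.127 g
% Na2CO3 = 4.127 / 7.077 × 100 = 58.32 %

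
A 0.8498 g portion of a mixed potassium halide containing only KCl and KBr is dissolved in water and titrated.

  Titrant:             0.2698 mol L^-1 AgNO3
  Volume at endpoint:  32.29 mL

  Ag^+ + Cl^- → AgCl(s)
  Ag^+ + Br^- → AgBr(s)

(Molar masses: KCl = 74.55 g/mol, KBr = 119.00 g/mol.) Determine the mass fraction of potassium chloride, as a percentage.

n(AgNO3) = 0.03229 × 0.2698 = 8.712 × 10^-3 mol
Let x = n(KCl), y = n(KBr).
Titrant: 1x + 1y = 8.712 × 10^-3;  mass: 74.55x + 119.00y = 0.8498
Solving, x = 4.205 × 10^-3 mol, y = 4.507 × 10^-3 mol
mass of KCl = 4.205 × 10^-3 × 74.55 = 0.3135 g
% KCl = 0.3135 / 0.8498 × 100 = 36.89 %

36.89 %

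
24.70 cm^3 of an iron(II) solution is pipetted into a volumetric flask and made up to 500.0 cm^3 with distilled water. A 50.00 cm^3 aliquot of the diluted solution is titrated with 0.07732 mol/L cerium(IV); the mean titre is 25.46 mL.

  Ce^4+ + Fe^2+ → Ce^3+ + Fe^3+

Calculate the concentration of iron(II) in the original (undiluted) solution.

0.7970 mol/L

n(Ce4+) = 0.02546 × 0.07732 = 1.969 × 10^-3 mol
n(Fe2+) in the aliquot = 1.969 × 10^-3 mol (1:1 ratio)
[Fe2+]_dilute = 1.969 × 10^-3 / 0.05000 = 0.03937 mol/L
Dilution factor = 500.0 / 24.70 = 20.24
[Fe2+]_stock = 0.03937 × 20.24 = 0.7970 mol/L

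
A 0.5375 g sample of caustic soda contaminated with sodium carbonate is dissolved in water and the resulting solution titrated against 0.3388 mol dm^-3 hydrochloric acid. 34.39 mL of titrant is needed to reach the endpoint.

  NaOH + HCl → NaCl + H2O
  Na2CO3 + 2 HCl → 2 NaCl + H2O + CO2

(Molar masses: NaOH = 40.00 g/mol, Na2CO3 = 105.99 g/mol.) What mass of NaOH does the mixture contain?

n(HCl) = 0.03439 × 0.3388 = 0.01165 mol
Let x = n(NaOH), y = n(Na2CO3).
Titrant: 1x + 2y = 0.01165;  mass: 40.00x + 105.99y = 0.5375
Solving, x = 6.153 × 10^-3 mol, y = 2.749 × 10^-3 mol
mass of NaOH = 6.153 × 10^-3 × 40.00 = 0.2461 g

0.2461 g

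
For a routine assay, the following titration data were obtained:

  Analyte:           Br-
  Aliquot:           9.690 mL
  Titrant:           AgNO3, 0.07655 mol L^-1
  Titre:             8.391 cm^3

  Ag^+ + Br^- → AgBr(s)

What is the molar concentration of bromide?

n(AgNO3) = 0.008391 L × 0.07655 mol/L = 6.423 × 10^-4 mol
n(Br-) = 6.423 × 10^-4 mol (1:1 mole ratio)
[Br-] = 6.423 × 10^-4 mol / 0.009690 L = 0.06629 mol/L

0.06629 mol/L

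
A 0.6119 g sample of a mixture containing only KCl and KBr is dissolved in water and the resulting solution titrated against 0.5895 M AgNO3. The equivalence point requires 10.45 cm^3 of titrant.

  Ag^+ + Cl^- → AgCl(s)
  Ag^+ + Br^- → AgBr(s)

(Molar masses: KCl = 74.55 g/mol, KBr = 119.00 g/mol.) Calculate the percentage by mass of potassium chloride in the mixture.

n(AgNO3) = 0.01045 × 0.5895 = 6.160 × 10^-3 mol
Let x = n(KCl), y = n(KBr).
Titrant: 1x + 1y = 6.160 × 10^-3;  mass: 74.55x + 119.00y = 0.6119
Solving, x = 2.726 × 10^-3 mol, y = 3.434 × 10^-3 mol
mass of KCl = 2.726 × 10^-3 × 74.55 = 0.2032 g
% KCl = 0.2032 / 0.6119 × 100 = 33.21 %

33.21 %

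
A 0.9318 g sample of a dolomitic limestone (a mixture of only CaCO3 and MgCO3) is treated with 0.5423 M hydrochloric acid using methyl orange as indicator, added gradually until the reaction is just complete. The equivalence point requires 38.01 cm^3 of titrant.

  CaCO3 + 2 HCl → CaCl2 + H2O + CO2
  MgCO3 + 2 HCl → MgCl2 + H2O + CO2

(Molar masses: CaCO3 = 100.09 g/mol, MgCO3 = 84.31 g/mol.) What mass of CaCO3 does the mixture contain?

0.3988 g

n(HCl) = 0.03801 × 0.5423 = 0.02061 mol
Let x = n(CaCO3), y = n(MgCO3).
Titrant: 2x + 2y = 0.02061;  mass: 100.09x + 84.31y = 0.9318
Solving, x = 3.984 × 10^-3 mol, y = 6.322 × 10^-3 mol
mass of CaCO3 = 3.984 × 10^-3 × 100.09 = 0.3988 g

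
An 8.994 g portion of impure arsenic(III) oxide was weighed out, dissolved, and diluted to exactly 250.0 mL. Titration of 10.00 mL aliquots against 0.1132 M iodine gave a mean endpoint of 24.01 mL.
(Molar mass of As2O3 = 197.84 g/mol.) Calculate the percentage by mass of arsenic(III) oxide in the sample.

As2O3 + 2 I2 + 2 H2O → As2O5 + 4 HI
n(I2) per titration = 0.02401 × 0.1132 = 2.718 × 10^-3 mol
From the 1:2 ratio, n(As2O3) in each aliquot = 1/2 × 2.718 × 10^-3 = 1.359 × 10^-3 mol
n(As2O3) in the whole flask = 1.359 × 10^-3 × 250.0/10.00 = 0.03397 mol
mass of As2O3 = 0.03397 × 197.84 = 6.721 g
% As2O3 = 6.721 / 8.994 × 100 = 74.73 %

74.73 %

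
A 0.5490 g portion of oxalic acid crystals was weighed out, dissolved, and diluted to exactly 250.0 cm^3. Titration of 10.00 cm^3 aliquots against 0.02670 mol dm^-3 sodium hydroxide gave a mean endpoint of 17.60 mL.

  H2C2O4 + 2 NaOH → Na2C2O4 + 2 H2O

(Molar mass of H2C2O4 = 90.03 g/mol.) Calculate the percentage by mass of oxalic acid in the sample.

n(NaOH) per titration = 0.01760 × 0.02670 = 4.699 × 10^-4 mol
From the 1:2 ratio, n(H2C2O4) in each aliquot = 1/2 × 4.699 × 10^-4 = 2.350 × 10^-4 mol
n(H2C2O4) in the whole flask = 2.350 × 10^-4 × 250.0/10.00 = 5.874 × 10^-3 mol
mass of H2C2O4 = 5.874 × 10^-3 × 90.03 = 0.5288 g
% H2C2O4 = 0.5288 / 0.5490 × 100 = 96.33 %

96.33 %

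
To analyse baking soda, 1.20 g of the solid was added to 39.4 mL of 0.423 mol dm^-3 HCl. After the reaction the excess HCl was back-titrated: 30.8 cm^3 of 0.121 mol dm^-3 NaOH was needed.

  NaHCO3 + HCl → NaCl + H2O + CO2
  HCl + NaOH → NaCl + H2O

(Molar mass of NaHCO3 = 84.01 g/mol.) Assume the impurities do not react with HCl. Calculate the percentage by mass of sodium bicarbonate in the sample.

90.6 %

n(HCl) added = 0.0394 × 0.423 = 0.0167 mol
n(NaOH) used in back-titration = 0.0308 × 0.121 = 3.73 × 10^-3 mol
n(HCl) left over = 3.73 × 10^-3 mol (1:1 ratio)
n(HCl) consumed by analyte = 0.0167 − 3.73 × 10^-3 = 0.0129 mol
n(NaHCO3) = 0.0129 mol (1:1 ratio)
mass of NaHCO3 = 0.0129 × 84.01 = 1.09 g
% NaHCO3 = 1.09 / 1.20 × 100 = 90.6 %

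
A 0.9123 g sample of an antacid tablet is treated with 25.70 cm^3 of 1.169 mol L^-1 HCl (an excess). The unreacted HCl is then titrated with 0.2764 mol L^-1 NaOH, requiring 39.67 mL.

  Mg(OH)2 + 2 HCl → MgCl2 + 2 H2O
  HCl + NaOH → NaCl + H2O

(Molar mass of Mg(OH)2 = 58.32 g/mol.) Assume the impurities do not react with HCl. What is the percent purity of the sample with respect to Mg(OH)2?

60.98 %

n(HCl) added = 0.02570 × 1.169 = 0.03004 mol
n(NaOH) used in back-titration = 0.03967 × 0.2764 = 0.01096 mol
n(HCl) left over = 0.01096 mol (1:1 ratio)
n(HCl) consumed by analyte = 0.03004 − 0.01096 = 0.01908 mol
From the 1:2 ratio, n(Mg(OH)2) = 1/2 × 0.01908 = 9.539 × 10^-3 mol
mass of Mg(OH)2 = 9.539 × 10^-3 × 58.32 = 0.5563 g
% Mg(OH)2 = 0.5563 / 0.9123 × 100 = 60.98 %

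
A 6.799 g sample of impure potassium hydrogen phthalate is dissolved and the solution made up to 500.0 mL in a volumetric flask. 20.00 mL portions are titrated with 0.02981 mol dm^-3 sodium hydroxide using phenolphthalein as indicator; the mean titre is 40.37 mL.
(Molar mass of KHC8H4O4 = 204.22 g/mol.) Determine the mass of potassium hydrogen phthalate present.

6.144 g

KHC8H4O4 + NaOH → KNaC8H4O4 + H2O
n(NaOH) per titration = 0.04037 × 0.02981 = 1.203 × 10^-3 mol
n(KHC8H4O4) in each aliquot = 1.203 × 10^-3 mol (1:1 ratio)
n(KHC8H4O4) in the whole flask = 1.203 × 10^-3 × 500.0/20.00 = 0.03009 mol
mass of KHC8H4O4 = 0.03009 × 204.22 = 6.144 g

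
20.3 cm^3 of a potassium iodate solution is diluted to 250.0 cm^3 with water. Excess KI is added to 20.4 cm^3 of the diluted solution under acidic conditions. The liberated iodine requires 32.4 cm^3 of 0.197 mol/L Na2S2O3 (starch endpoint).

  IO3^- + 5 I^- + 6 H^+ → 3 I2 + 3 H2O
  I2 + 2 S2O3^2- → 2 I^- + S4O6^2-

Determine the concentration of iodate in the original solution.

n(S2O3^2-) = 0.0324 × 0.197 = 6.38 × 10^-3 mol
n(I2) = n(S2O3^2-)/2 = 3.19 × 10^-3 mol
From the 1:3 ratio, n(IO3^-) in the aliquot = 1/3 × 3.19 × 10^-3 = 1.06 × 10^-3 mol
[IO3^-]_dilute = 1.06 × 10^-3 / 0.0204 = 0.0521 mol/L
[IO3^-]_original = 0.0521 × 250.0/20.3 = 0.642 mol/L

0.642 mol/L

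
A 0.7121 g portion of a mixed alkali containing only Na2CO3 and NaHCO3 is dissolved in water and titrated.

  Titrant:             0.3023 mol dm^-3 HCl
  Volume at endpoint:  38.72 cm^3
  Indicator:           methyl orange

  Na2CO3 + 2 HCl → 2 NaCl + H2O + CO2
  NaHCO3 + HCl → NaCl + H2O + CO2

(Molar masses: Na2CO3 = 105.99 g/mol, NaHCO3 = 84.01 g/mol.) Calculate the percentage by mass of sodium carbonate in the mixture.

65.08 %

n(HCl) = 0.03872 × 0.3023 = 0.01171 mol
Let x = n(Na2CO3), y = n(NaHCO3).
Titrant: 2x + 1y = 0.01171;  mass: 105.99x + 84.01y = 0.7121
Solving, x = 4.373 × 10^-3 mol, y = 2.960 × 10^-3 mol
mass of Na2CO3 = 4.373 × 10^-3 × 105.99 = 0.4635 g
% Na2CO3 = 0.4635 / 0.7121 × 100 = 65.08 %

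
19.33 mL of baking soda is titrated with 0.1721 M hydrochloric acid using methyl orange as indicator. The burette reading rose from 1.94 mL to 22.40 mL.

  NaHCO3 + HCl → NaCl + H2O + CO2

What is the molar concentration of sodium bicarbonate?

n(HCl) = 0.02046 L × 0.1721 mol/L = 3.521 × 10^-3 mol
n(NaHCO3) = 3.521 × 10^-3 mol (1:1 mole ratio)
[NaHCO3] = 3.521 × 10^-3 mol / 0.01933 L = 0.1822 mol/L

0.1822 M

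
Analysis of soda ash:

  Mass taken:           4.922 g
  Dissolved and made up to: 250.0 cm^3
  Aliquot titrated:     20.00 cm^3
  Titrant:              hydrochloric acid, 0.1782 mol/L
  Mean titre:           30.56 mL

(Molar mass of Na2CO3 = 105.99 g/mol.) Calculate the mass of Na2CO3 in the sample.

Na2CO3 + 2 HCl → 2 NaCl + H2O + CO2
n(HCl) per titration = 0.03056 × 0.1782 = 5.446 × 10^-3 mol
From the 1:2 ratio, n(Na2CO3) in each aliquot = 1/2 × 5.446 × 10^-3 = 2.723 × 10^-3 mol
n(Na2CO3) in the whole flask = 2.723 × 10^-3 × 250.0/20.00 = 0.03404 mol
mass of Na2CO3 = 0.03404 × 105.99 = 3.607 g

3.607 g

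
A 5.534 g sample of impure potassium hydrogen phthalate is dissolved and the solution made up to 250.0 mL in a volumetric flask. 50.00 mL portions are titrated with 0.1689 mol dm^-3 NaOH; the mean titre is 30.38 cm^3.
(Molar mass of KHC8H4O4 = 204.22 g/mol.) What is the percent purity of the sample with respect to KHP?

94.68 %

KHC8H4O4 + NaOH → KNaC8H4O4 + H2O
n(NaOH) per titration = 0.03038 × 0.1689 = 5.131 × 10^-3 mol
n(KHC8H4O4) in each aliquot = 5.131 × 10^-3 mol (1:1 ratio)
n(KHC8H4O4) in the whole flask = 5.131 × 10^-3 × 250.0/50.00 = 0.02566 mol
mass of KHC8H4O4 = 0.02566 × 204.22 = 5.239 g
% KHC8H4O4 = 5.239 / 5.534 × 100 = 94.68 %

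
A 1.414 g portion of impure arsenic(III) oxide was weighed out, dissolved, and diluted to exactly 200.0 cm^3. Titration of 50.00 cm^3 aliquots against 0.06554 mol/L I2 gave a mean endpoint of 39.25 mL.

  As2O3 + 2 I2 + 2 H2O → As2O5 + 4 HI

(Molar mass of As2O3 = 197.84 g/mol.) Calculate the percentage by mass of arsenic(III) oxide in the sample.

n(I2) per titration = 0.03925 × 0.06554 = 2.572 × 10^-3 mol
From the 1:2 ratio, n(As2O3) in each aliquot = 1/2 × 2.572 × 10^-3 = 1.286 × 10^-3 mol
n(As2O3) in the whole flask = 1.286 × 10^-3 × 200.0/50.00 = 5.145 × 10^-3 mol
mass of As2O3 = 5.145 × 10^-3 × 197.84 = 1.018 g
% As2O3 = 1.018 / 1.414 × 100 = 71.98 %

71.98 %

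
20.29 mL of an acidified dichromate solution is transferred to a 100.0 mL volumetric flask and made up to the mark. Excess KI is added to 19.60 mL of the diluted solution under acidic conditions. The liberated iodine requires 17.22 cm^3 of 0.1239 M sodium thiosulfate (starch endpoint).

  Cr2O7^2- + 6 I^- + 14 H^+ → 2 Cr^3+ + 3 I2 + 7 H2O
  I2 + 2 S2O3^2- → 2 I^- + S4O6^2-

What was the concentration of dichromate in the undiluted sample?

n(S2O3^2-) = 0.01722 × 0.1239 = 2.134 × 10^-3 mol
n(I2) = n(S2O3^2-)/2 = 1.067 × 10^-3 mol
From the 1:3 ratio, n(Cr2O7^2-) in the aliquot = 1/3 × 1.067 × 10^-3 = 3.556 × 10^-4 mol
[Cr2O7^2-]_dilute = 3.556 × 10^-4 / 0.01960 = 0.01814 mol/L
[Cr2O7^2-]_original = 0.01814 × 100.0/20.29 = 0.08942 mol/L

0.08942 M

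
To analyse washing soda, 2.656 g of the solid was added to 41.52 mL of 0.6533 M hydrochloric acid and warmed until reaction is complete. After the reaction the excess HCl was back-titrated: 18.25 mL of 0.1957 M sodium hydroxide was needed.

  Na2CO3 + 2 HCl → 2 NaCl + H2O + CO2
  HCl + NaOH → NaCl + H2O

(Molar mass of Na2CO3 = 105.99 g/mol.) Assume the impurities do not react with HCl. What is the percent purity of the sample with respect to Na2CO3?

47.00 %

n(HCl) added = 0.04152 × 0.6533 = 0.02713 mol
n(NaOH) used in back-titration = 0.01825 × 0.1957 = 3.572 × 10^-3 mol
n(HCl) left over = 3.572 × 10^-3 mol (1:1 ratio)
n(HCl) consumed by analyte = 0.02713 − 3.572 × 10^-3 = 0.02355 mol
From the 1:2 ratio, n(Na2CO3) = 1/2 × 0.02355 = 0.01178 mol
mass of Na2CO3 = 0.01178 × 105.99 = 1.248 g
% Na2CO3 = 1.248 / 2.656 × 100 = 47.00 %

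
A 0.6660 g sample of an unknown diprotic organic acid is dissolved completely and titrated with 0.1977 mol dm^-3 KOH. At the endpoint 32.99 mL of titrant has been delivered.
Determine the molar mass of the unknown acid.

n(KOH) = 0.03299 L × 0.1977 mol/L = 6.522 × 10^-3 mol
From the 1:2 ratio, n(H2A) = 1/2 × 6.522 × 10^-3 = 3.261 × 10^-3 mol
M = m / n = 0.6660 g / 3.261 × 10^-3 mol = 204.2 g/mol

204.2 g/mol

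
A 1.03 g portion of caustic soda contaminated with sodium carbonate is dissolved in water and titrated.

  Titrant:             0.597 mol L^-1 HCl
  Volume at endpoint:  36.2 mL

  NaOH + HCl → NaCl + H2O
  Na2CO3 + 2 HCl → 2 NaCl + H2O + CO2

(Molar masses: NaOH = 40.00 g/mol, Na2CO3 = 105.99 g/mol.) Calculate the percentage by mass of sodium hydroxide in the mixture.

34.5 %

n(HCl) = 0.0362 × 0.597 = 0.0216 mol
Let x = n(NaOH), y = n(Na2CO3).
Titrant: 1x + 2y = 0.0216;  mass: 40.00x + 105.99y = 1.03
Solving, x = 8.87 × 10^-3 mol, y = 6.37 × 10^-3 mol
mass of NaOH = 8.87 × 10^-3 × 40.00 = 0.355 g
% NaOH = 0.355 / 1.03 × 100 = 34.5 %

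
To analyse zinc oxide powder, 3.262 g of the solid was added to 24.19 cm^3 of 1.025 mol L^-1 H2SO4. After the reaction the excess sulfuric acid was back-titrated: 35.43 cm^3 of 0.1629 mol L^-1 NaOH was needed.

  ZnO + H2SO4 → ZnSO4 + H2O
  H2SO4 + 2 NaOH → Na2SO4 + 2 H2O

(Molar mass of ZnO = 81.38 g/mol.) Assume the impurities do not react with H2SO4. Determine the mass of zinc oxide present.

n(H2SO4) added = 0.02419 × 1.025 = 0.02479 mol
n(NaOH) used in back-titration = 0.03543 × 0.1629 = 5.772 × 10^-3 mol
From the 1:2 ratio, n(H2SO4) left over = 1/2 × 5.772 × 10^-3 = 2.886 × 10^-3 mol
n(H2SO4) consumed by analyte = 0.02479 − 2.886 × 10^-3 = 0.02191 mol
n(ZnO) = 0.02191 mol (1:1 ratio)
mass of ZnO = 0.02191 × 81.38 = 1.783 g

1.783 g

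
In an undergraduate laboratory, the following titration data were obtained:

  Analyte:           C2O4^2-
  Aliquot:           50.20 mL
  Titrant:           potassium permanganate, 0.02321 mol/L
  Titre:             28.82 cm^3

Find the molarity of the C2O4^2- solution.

0.03331 mol/L

2 MnO4^- + 5 C2O4^2- + 16 H^+ → 2 Mn^2+ + 10 CO2 + 8 H2O
n(KMnO4) = 0.02882 L × 0.02321 mol/L = 6.689 × 10^-4 mol
From the 5:2 mole ratio, n(C2O4^2-) = 5/2 × 6.689 × 10^-4 = 1.672 × 10^-3 mol
[C2O4^2-] = 1.672 × 10^-3 mol / 0.05020 L = 0.03331 mol/L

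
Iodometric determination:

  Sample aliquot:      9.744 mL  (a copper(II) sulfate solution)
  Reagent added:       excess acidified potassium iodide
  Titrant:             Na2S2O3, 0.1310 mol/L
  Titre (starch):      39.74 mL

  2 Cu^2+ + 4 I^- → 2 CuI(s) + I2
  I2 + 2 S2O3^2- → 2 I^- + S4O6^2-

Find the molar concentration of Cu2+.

0.5343 mol/L

n(S2O3^2-) = 0.03974 × 0.1310 = 5.206 × 10^-3 mol
n(I2) = n(S2O3^2-)/2 = 2.603 × 10^-3 mol
From the 2:1 ratio, n(Cu2+) in the aliquot = 2/1 × 2.603 × 10^-3 = 5.206 × 10^-3 mol
[Cu2+] = 5.206 × 10^-3 / 0.009744 = 0.5343 mol/L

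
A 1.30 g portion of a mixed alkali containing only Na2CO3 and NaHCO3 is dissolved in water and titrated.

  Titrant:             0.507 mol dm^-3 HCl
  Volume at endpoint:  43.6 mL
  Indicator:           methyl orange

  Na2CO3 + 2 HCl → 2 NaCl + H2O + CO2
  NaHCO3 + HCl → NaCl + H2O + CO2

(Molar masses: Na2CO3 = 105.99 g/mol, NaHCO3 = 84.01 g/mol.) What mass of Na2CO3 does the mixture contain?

n(HCl) = 0.0436 × 0.507 = 0.0221 mol
Let x = n(Na2CO3), y = n(NaHCO3).
Titrant: 2x + 1y = 0.0221;  mass: 105.99x + 84.01y = 1.30
Solving, x = 8.98 × 10^-3 mol, y = 4.14 × 10^-3 mol
mass of Na2CO3 = 8.98 × 10^-3 × 105.99 = 0.952 g

0.952 g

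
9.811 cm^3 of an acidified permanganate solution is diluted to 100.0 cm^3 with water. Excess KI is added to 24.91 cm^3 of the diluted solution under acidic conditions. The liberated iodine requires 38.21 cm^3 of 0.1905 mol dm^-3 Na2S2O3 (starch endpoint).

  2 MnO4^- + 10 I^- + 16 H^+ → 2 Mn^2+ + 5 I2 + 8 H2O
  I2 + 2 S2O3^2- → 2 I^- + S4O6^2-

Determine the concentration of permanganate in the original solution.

n(S2O3^2-) = 0.03821 × 0.1905 = 7.279 × 10^-3 mol
n(I2) = n(S2O3^2-)/2 = 3.640 × 10^-3 mol
From the 2:5 ratio, n(MnO4^-) in the aliquot = 2/5 × 3.640 × 10^-3 = 1.456 × 10^-3 mol
[MnO4^-]_dilute = 1.456 × 10^-3 / 0.02491 = 0.05844 mol/L
[MnO4^-]_original = 0.05844 × 100.0/9.811 = 0.5957 mol/L

0.5957 mol/L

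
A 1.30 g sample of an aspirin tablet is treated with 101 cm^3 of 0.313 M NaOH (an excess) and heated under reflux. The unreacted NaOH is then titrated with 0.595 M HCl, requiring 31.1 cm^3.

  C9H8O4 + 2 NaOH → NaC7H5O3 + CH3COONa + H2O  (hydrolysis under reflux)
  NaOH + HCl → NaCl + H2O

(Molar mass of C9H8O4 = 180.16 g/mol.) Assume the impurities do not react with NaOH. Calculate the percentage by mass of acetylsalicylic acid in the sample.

n(NaOH) added = 0.101 × 0.313 = 0.0316 mol
n(HCl) used in back-titration = 0.0311 × 0.595 = 0.0185 mol
n(NaOH) left over = 0.0185 mol (1:1 ratio)
n(NaOH) consumed by analyte = 0.0316 − 0.0185 = 0.0131 mol
From the 1:2 ratio, n(C9H8O4) = 1/2 × 0.0131 = 6.55 × 10^-3 mol
mass of C9H8O4 = 6.55 × 10^-3 × 180.16 = 1.18 g
% C9H8O4 = 1.18 / 1.30 × 100 = 90.8 %

90.8 %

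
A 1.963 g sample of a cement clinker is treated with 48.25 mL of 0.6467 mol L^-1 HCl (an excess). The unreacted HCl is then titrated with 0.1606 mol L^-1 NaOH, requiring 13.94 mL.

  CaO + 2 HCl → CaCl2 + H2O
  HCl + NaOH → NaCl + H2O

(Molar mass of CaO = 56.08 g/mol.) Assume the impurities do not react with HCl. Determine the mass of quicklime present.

0.8122 g

n(HCl) added = 0.04825 × 0.6467 = 0.03120 mol
n(NaOH) used in back-titration = 0.01394 × 0.1606 = 2.239 × 10^-3 mol
n(HCl) left over = 2.239 × 10^-3 mol (1:1 ratio)
n(HCl) consumed by analyte = 0.03120 − 2.239 × 10^-3 = 0.02896 mol
From the 1:2 ratio, n(CaO) = 1/2 × 0.02896 = 0.01448 mol
mass of CaO = 0.01448 × 56.08 = 0.8122 g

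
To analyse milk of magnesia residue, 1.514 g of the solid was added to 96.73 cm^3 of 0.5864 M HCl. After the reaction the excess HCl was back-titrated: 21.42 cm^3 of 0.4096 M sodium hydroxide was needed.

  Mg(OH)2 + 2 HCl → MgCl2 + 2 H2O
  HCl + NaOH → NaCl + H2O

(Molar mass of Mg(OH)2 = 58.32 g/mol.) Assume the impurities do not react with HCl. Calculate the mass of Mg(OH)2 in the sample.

1.398 g

n(HCl) added = 0.09673 × 0.5864 = 0.05672 mol
n(NaOH) used in back-titration = 0.02142 × 0.4096 = 8.774 × 10^-3 mol
n(HCl) left over = 8.774 × 10^-3 mol (1:1 ratio)
n(HCl) consumed by analyte = 0.05672 − 8.774 × 10^-3 = 0.04795 mol
From the 1:2 ratio, n(Mg(OH)2) = 1/2 × 0.04795 = 0.02397 mol
mass of Mg(OH)2 = 0.02397 × 58.32 = 1.398 g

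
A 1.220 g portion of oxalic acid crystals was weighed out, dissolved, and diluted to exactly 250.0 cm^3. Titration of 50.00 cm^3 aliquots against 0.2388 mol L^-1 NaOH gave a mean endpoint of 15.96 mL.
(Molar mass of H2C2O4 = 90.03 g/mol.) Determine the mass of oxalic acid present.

H2C2O4 + 2 NaOH → Na2C2O4 + 2 H2O
n(NaOH) per titration = 0.01596 × 0.2388 = 3.811 × 10^-3 mol
From the 1:2 ratio, n(H2C2O4) in each aliquot = 1/2 × 3.811 × 10^-3 = 1.906 × 10^-3 mol
n(H2C2O4) in the whole flask = 1.906 × 10^-3 × 250.0/50.00 = 9.528 × 10^-3 mol
mass of H2C2O4 = 9.528 × 10^-3 × 90.03 = 0.8578 g

0.8578 g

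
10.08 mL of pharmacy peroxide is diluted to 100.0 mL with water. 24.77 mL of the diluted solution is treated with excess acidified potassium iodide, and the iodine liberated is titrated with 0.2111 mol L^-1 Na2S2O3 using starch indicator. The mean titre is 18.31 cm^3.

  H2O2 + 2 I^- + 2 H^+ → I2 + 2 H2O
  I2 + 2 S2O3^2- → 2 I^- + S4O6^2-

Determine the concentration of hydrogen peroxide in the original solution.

0.7740 mol/L

n(S2O3^2-) = 0.01831 × 0.2111 = 3.865 × 10^-3 mol
n(I2) = n(S2O3^2-)/2 = 1.933 × 10^-3 mol
n(H2O2) in the aliquot = 1.933 × 10^-3 mol (1:1 ratio)
[H2O2]_dilute = 1.933 × 10^-3 / 0.02477 = 0.07802 mol/L
[H2O2]_original = 0.07802 × 100.0/10.08 = 0.7740 mol/L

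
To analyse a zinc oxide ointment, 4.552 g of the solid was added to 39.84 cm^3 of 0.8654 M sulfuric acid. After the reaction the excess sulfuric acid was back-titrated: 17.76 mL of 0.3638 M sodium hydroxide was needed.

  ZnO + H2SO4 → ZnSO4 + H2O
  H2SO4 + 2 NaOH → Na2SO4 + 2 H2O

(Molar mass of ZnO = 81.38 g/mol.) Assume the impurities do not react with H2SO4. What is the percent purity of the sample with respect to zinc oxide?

55.86 %

n(H2SO4) added = 0.03984 × 0.8654 = 0.03448 mol
n(NaOH) used in back-titration = 0.01776 × 0.3638 = 6.461 × 10^-3 mol
From the 1:2 ratio, n(H2SO4) left over = 1/2 × 6.461 × 10^-3 = 3.231 × 10^-3 mol
n(H2SO4) consumed by analyte = 0.03448 − 3.231 × 10^-3 = 0.03125 mol
n(ZnO) = 0.03125 mol (1:1 ratio)
mass of ZnO = 0.03125 × 81.38 = 2.543 g
% ZnO = 2.543 / 4.552 × 100 = 55.86 %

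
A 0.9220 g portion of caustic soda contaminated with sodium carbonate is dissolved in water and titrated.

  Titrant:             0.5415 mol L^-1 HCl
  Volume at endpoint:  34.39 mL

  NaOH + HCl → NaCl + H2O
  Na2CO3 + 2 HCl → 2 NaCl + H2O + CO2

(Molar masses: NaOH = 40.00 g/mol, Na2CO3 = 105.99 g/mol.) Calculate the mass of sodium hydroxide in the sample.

0.1997 g

n(HCl) = 0.03439 × 0.5415 = 0.01862 mol
Let x = n(NaOH), y = n(Na2CO3).
Titrant: 1x + 2y = 0.01862;  mass: 40.00x + 105.99y = 0.9220
Solving, x = 4.993 × 10^-3 mol, y = 6.815 × 10^-3 mol
mass of NaOH = 4.993 × 10^-3 × 40.00 = 0.1997 g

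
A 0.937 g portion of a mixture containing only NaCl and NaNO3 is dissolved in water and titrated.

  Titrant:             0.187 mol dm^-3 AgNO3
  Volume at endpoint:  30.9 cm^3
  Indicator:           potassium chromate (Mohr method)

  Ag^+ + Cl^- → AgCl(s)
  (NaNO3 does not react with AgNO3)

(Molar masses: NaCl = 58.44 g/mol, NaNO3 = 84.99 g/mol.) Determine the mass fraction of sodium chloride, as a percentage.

n(AgNO3) = 0.0309 × 0.187 = 5.78 × 10^-3 mol
Let x = n(NaCl), y = n(NaNO3).
Titrant: 1x = 5.78 × 10^-3;  mass: 58.44x + 84.99y = 0.937
Solving, x = 5.78 × 10^-3 mol, y = 7.05 × 10^-3 mol
mass of NaCl = 5.78 × 10^-3 × 58.44 = 0.338 g
% NaCl = 0.338 / 0.937 × 100 = 36.0 %

36.0 %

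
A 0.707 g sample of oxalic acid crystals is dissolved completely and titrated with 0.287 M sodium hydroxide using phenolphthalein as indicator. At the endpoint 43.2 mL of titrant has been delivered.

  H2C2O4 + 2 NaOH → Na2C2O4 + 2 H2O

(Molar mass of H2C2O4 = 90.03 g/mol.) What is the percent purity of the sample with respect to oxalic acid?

78.9 %

n(NaOH) = 0.0432 L × 0.287 mol/L = 0.0124 mol
From the 1:2 ratio, n(H2C2O4) = 1/2 × 0.0124 = 6.20 × 10^-3 mol
mass of H2C2O4 = 6.20 × 10^-3 × 90.03 g/mol = 0.558 g
% H2C2O4 = 0.558 / 0.707 × 100 = 78.9 %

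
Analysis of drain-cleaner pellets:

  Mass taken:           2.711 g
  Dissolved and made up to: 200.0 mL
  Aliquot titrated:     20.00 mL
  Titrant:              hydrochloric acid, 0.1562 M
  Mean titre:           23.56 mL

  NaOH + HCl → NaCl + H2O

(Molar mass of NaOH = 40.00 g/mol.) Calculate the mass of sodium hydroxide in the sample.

1.472 g

n(HCl) per titration = 0.02356 × 0.1562 = 3.680 × 10^-3 mol
n(NaOH) in each aliquot = 3.680 × 10^-3 mol (1:1 ratio)
n(NaOH) in the whole flask = 3.680 × 10^-3 × 200.0/20.00 = 0.03680 mol
mass of NaOH = 0.03680 × 40.00 = 1.472 g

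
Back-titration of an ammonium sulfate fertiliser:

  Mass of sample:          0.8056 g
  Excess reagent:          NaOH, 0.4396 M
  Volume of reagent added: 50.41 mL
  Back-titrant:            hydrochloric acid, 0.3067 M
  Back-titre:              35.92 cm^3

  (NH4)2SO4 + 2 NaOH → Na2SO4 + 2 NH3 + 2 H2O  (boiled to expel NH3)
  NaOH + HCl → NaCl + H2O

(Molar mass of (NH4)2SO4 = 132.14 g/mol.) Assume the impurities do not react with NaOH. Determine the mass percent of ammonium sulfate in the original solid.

91.39 %

n(NaOH) added = 0.05041 × 0.4396 = 0.02216 mol
n(HCl) used in back-titration = 0.03592 × 0.3067 = 0.01102 mol
n(NaOH) left over = 0.01102 mol (1:1 ratio)
n(NaOH) consumed by analyte = 0.02216 − 0.01102 = 0.01114 mol
From the 1:2 ratio, n((NH4)2SO4) = 1/2 × 0.01114 = 5.572 × 10^-3 mol
mass of (NH4)2SO4 = 5.572 × 10^-3 × 132.14 = 0.7363 g
% (NH4)2SO4 = 0.7363 / 0.8056 × 100 = 91.39 %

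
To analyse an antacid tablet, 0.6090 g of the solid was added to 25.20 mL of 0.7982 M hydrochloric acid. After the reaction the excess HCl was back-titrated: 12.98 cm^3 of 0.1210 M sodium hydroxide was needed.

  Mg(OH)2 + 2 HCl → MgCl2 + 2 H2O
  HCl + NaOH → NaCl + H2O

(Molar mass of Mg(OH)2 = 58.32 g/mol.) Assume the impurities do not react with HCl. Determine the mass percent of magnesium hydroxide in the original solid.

n(HCl) added = 0.02520 × 0.7982 = 0.02011 mol
n(NaOH) used in back-titration = 0.01298 × 0.1210 = 1.571 × 10^-3 mol
n(HCl) left over = 1.571 × 10^-3 mol (1:1 ratio)
n(HCl) consumed by analyte = 0.02011 − 1.571 × 10^-3 = 0.01854 mol
From the 1:2 ratio, n(Mg(OH)2) = 1/2 × 0.01854 = 9.272 × 10^-3 mol
mass of Mg(OH)2 = 9.272 × 10^-3 × 58.32 = 0.5407 g
% Mg(OH)2 = 0.5407 / 0.6090 × 100 = 88.79 %

88.79 %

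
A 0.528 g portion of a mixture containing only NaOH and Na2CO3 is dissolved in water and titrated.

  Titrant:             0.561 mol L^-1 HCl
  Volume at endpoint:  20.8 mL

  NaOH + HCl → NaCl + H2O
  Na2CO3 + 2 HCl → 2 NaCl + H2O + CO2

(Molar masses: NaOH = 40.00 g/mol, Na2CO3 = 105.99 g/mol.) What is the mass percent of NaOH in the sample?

52.7 %

n(HCl) = 0.0208 × 0.561 = 0.0117 mol
Let x = n(NaOH), y = n(Na2CO3).
Titrant: 1x + 2y = 0.0117;  mass: 40.00x + 105.99y = 0.528
Solving, x = 6.96 × 10^-3 mol, y = 2.36 × 10^-3 mol
mass of NaOH = 6.96 × 10^-3 × 40.00 = 0.278 g
% NaOH = 0.278 / 0.528 × 100 = 52.7 %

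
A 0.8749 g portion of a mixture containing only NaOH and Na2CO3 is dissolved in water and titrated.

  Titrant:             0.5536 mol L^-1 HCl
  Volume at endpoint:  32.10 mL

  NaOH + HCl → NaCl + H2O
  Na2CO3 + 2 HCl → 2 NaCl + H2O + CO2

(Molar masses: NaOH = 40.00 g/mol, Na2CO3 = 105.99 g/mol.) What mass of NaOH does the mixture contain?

n(HCl) = 0.03210 × 0.5536 = 0.01777 mol
Let x = n(NaOH), y = n(Na2CO3).
Titrant: 1x + 2y = 0.01777;  mass: 40.00x + 105.99y = 0.8749
Solving, x = 5.144 × 10^-3 mol, y = 6.313 × 10^-3 mol
mass of NaOH = 5.144 × 10^-3 × 40.00 = 0.2058 g

0.2058 g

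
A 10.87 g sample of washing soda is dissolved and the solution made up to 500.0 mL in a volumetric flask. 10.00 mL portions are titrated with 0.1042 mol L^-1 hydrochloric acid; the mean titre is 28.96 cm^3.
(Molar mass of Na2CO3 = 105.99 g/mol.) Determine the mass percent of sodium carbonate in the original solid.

73.56 %

Na2CO3 + 2 HCl → 2 NaCl + H2O + CO2
n(HCl) per titration = 0.02896 × 0.1042 = 3.018 × 10^-3 mol
From the 1:2 ratio, n(Na2CO3) in each aliquot = 1/2 × 3.018 × 10^-3 = 1.509 × 10^-3 mol
n(Na2CO3) in the whole flask = 1.509 × 10^-3 × 500.0/10.00 = 0.07544 mol
mass of Na2CO3 = 0.07544 × 105.99 = 7.996 g
% Na2CO3 = 7.996 / 10.87 × 100 = 73.56 %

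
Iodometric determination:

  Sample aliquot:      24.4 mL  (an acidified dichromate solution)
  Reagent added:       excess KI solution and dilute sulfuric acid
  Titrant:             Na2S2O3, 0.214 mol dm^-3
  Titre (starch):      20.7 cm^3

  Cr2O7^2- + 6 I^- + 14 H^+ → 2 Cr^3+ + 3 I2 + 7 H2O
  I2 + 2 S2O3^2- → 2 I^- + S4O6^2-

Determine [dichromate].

n(S2O3^2-) = 0.0207 × 0.214 = 4.43 × 10^-3 mol
n(I2) = n(S2O3^2-)/2 = 2.21 × 10^-3 mol
From the 1:3 ratio, n(Cr2O7^2-) in the aliquot = 1/3 × 2.21 × 10^-3 = 7.38 × 10^-4 mol
[Cr2O7^2-] = 7.38 × 10^-4 / 0.0244 = 0.0303 mol/L

0.0303 mol/L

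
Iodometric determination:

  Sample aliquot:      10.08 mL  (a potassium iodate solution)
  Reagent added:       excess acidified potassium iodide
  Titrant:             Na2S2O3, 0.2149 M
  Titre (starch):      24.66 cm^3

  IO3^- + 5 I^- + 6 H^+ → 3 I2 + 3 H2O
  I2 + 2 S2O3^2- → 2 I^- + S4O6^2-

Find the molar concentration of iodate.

n(S2O3^2-) = 0.02466 × 0.2149 = 5.299 × 10^-3 mol
n(I2) = n(S2O3^2-)/2 = 2.650 × 10^-3 mol
From the 1:3 ratio, n(IO3^-) in the aliquot = 1/3 × 2.650 × 10^-3 = 8.832 × 10^-4 mol
[IO3^-] = 8.832 × 10^-4 / 0.01008 = 0.08762 mol/L

0.08762 M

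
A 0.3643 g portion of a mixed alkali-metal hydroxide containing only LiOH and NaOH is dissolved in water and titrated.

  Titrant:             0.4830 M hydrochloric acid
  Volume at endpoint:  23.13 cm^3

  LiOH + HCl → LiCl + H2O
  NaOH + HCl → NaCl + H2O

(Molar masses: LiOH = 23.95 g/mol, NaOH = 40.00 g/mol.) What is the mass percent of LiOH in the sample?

33.82 %

n(HCl) = 0.02313 × 0.4830 = 0.01117 mol
Let x = n(LiOH), y = n(NaOH).
Titrant: 1x + 1y = 0.01117;  mass: 23.95x + 40.00y = 0.3643
Solving, x = 5.145 × 10^-3 mol, y = 6.027 × 10^-3 mol
mass of LiOH = 5.145 × 10^-3 × 23.95 = 0.1232 g
% LiOH = 0.1232 / 0.3643 × 100 = 33.82 %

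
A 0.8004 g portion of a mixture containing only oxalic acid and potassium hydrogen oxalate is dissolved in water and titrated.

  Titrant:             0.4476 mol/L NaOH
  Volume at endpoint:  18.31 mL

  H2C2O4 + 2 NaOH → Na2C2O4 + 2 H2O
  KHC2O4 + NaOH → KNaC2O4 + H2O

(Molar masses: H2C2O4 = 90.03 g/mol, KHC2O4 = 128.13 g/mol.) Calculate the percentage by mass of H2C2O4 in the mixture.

n(NaOH) = 0.01831 × 0.4476 = 8.196 × 10^-3 mol
Let x = n(H2C2O4), y = n(KHC2O4).
Titrant: 2x + 1y = 8.196 × 10^-3;  mass: 90.03x + 128.13y = 0.8004
Solving, x = 1.502 × 10^-3 mol, y = 5.191 × 10^-3 mol
mass of H2C2O4 = 1.502 × 10^-3 × 90.03 = 0.1352 g
% H2C2O4 = 0.1352 / 0.8004 × 100 = 16.90 %

16.90 %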